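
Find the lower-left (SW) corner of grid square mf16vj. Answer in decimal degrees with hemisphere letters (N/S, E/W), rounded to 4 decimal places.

Field M=12, F=5: +12·20° lon, +5·10° lat → SW at lon 60°, lat -40°.
Square 1, 6: +1·2° lon, +6·1° lat → SW at lon 62°, lat -34°.
Subsquare v=21, j=9: +21·0.0833333° lon, +9·0.0416667° lat → SW at lon 63.75°, lat -33.625°.
latitude 33.6250° S, longitude 63.7500° E.

33.6250° S, 63.7500° E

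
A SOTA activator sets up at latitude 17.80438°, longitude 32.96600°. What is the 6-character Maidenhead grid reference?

KK67lt

Add 180° to longitude and 90° to latitude: 212.9660, 107.8044.
Field (20°×10°, letters A–R): lon ⌊212.9660/20⌋ = 10 → K; lat ⌊107.8044/10⌋ = 10 → K.
Square (2°×1°, digits 0–9): lon ⌊12.9660/2⌋ = 6; lat ⌊7.8044/1⌋ = 7.
Subsquare (5′×2.5′, letters a–x): lon ⌊0.9660/0.0833333⌋ = 11 → l; lat ⌊0.8044/0.0416667⌋ = 19 → t.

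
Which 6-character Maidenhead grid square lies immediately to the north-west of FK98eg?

FK98dh

Longitude subsquare e = 4; −1 → 3 = d.
Latitude subsquare g = 6; +1 → 7 = h.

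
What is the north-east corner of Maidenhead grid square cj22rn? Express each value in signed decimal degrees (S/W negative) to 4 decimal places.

2.5833, -134.5000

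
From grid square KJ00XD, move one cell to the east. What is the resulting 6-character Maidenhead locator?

Longitude subsquare x = 23; +1 → 24, wraps to 0 = a, carry into square.
Longitude square 0; +1 → 1.
The latitude characters are unchanged.

KJ10ad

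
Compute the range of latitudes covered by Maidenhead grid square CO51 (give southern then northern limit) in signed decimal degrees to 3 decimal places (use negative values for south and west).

Field C=2, O=14: +2·20° lon, +14·10° lat → SW at lon -140°, lat 50°.
Square 5, 1: +5·2° lon, +1·1° lat → SW at lon -130°, lat 51°.
Cell spans 2° lon × 1° lat.
south 51.000, north 52.000.

51.000, 52.000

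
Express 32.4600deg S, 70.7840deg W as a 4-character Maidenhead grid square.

FF47

Offset from 180°W / 90°S: lon 109.22°, lat 57.54°.
Field (20°×10°, letters A–R): lon ⌊109.22/20⌋ = 5 → F; lat ⌊57.54/10⌋ = 5 → F.
Square (2°×1°, digits 0–9): lon ⌊9.22/2⌋ = 4; lat ⌊7.54/1⌋ = 7.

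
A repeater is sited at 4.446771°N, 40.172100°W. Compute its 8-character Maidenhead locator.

GJ94vk97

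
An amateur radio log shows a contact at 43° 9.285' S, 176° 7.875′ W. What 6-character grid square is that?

AE16wu

Add 180° to longitude and 90° to latitude: 3.8688, 46.8453.
Field: lon ⌊3.8688/20⌋ = 0 → A; lat ⌊46.8453/10⌋ = 4 → E.
Square: lon ⌊3.8688/2⌋ = 1; lat ⌊6.8453/1⌋ = 6.
Subsquare: lon ⌊1.8688/0.0833333⌋ = 22 → w; lat ⌊0.8453/0.0416667⌋ = 20 → u.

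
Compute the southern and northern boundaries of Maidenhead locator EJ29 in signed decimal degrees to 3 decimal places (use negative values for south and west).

Field E=4, J=9: +4·20° lon, +9·10° lat → SW at lon -100°, lat 0°.
Square 2, 9: +2·2° lon, +9·1° lat → SW at lon -96°, lat 9°.
Cell spans 2° lon × 1° lat.
south 9.000, north 10.000.

9.000, 10.000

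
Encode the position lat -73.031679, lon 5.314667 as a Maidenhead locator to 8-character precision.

JB26px72

Offset from 180°W / 90°S: lon 185.31467°, lat 16.96832°.
Field: 185.31467/20 → 9 → J, 16.96832/10 → 1 → B; chars JB.
Square: 5.31467/2 → 2, 6.96832/1 → 6; chars 26.
Subsquare: 1.31467/0.0833333 → 15 → p, 0.96832/0.0416667 → 23 → x; chars px.
Extended square: 0.06467/0.00833333 → 7, 0.00999/0.00416667 → 2; chars 72.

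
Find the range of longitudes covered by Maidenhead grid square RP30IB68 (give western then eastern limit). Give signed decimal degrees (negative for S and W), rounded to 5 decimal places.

Field R=17, P=15: +17·20° lon, +15·10° lat → SW at lon 160°, lat 60°.
Square 3, 0: +3·2° lon, +0·1° lat → SW at lon 166°, lat 60°.
Subsquare i=8, b=1: +8·0.0833333° lon, +1·0.0416667° lat → SW at lon 166.667°, lat 60.0417°.
Extended square 6, 8: +6·0.00833333° lon, +8·0.00416667° lat → SW at lon 166.717°, lat 60.075°.
Cell spans 0.00833333° lon × 0.00416667° lat.
west 166.71667, east 166.72500.

166.71667, 166.72500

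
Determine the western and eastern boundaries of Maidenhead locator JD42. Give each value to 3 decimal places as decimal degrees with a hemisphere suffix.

Field J=9, D=3: +9·20° lon, +3·10° lat → SW at lon 0°, lat -60°.
Square 4, 2: +4·2° lon, +2·1° lat → SW at lon 8°, lat -58°.
Cell spans 2° lon × 1° lat.
west 8.000° E, east 10.000° E.

8.000° E, 10.000° E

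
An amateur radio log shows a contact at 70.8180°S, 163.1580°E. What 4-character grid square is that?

RB19

Offset from 180°W / 90°S: lon 343.16°, lat 19.18°.
Field: lon ⌊343.16/20⌋ = 17 → R; lat ⌊19.18/10⌋ = 1 → B.
Square: lon ⌊3.16/2⌋ = 1; lat ⌊9.18/1⌋ = 9.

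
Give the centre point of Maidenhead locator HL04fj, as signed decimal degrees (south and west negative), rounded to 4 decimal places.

24.3958, -39.5417

Field H=7, L=11: +7·20° lon, +11·10° lat → SW at lon -40°, lat 20°.
Square 0, 4: +0·2° lon, +4·1° lat → SW at lon -40°, lat 24°.
Subsquare f=5, j=9: +5·0.0833333° lon, +9·0.0416667° lat → SW at lon -39.5833°, lat 24.375°.
Cell spans 0.0833333° lon × 0.0416667° lat. Centre is SW corner plus half of each.
latitude 24.3958, longitude -39.5417.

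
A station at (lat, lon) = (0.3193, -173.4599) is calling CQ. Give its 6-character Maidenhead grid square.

AJ30gh

Offset from 180°W / 90°S: lon 6.5401°, lat 90.3193°.
Field: 6.5401/20 → 0 → A, 90.3193/10 → 9 → J; chars AJ.
Square: 6.5401/2 → 3, 0.3193/1 → 0; chars 30.
Subsquare: 0.5401/0.0833333 → 6 → g, 0.3193/0.0416667 → 7 → h; chars gh.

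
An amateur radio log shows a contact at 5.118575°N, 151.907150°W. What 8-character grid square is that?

Offset from 180°W / 90°S: lon 28.09285°, lat 95.11857°.
Field: 28.09285/20 → 1 → B, 95.11857/10 → 9 → J; chars BJ.
Square: 8.09285/2 → 4, 5.11857/1 → 5; chars 45.
Subsquare: 0.09285/0.0833333 → 1 → b, 0.11857/0.0416667 → 2 → c; chars bc.
Extended square: 0.00952/0.00833333 → 1, 0.03524/0.00416667 → 8; chars 18.

BJ45bc18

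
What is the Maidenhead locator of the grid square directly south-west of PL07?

Longitude square 0; −1 → -1, wraps to 9, carry into field.
Longitude field P = 15; −1 → 14 = O.
Latitude square 7; −1 → 6.

OL96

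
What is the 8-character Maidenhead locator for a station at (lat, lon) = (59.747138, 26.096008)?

Offset from 180°W / 90°S: lon 206.09601°, lat 149.74714°.
Field: 206.09601/20 → 10 → K, 149.74714/10 → 14 → O; chars KO.
Square: 6.09601/2 → 3, 9.74714/1 → 9; chars 39.
Subsquare: 0.09601/0.0833333 → 1 → b, 0.74714/0.0416667 → 17 → r; chars br.
Extended square: 0.01267/0.00833333 → 1, 0.03880/0.00416667 → 9; chars 19.

KO39br19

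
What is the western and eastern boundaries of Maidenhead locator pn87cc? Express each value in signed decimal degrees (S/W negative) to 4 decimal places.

136.1667, 136.2500

Field P=15, N=13: +15·20° lon, +13·10° lat → SW at lon 120°, lat 40°.
Square 8, 7: +8·2° lon, +7·1° lat → SW at lon 136°, lat 47°.
Subsquare c=2, c=2: +2·0.0833333° lon, +2·0.0416667° lat → SW at lon 136.167°, lat 47.0833°.
Cell spans 0.0833333° lon × 0.0416667° lat.
west 136.1667, east 136.2500.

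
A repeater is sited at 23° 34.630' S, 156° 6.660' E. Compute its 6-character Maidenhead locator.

Shift to the Maidenhead origin (180°W, 90°S): lon 336.1110, lat 66.4228.
Field: 336.1110/20 → 16 → Q, 66.4228/10 → 6 → G; chars QG.
Square: 16.1110/2 → 8, 6.4228/1 → 6; chars 86.
Subsquare: 0.1110/0.0833333 → 1 → b, 0.4228/0.0416667 → 10 → k; chars bk.

QG86bk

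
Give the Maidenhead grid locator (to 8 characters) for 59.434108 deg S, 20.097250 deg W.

HD90wn85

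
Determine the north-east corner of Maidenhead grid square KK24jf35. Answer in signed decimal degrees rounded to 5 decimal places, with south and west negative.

Field K=10, K=10: +10·20° lon, +10·10° lat → SW at lon 20°, lat 10°.
Square 2, 4: +2·2° lon, +4·1° lat → SW at lon 24°, lat 14°.
Subsquare j=9, f=5: +9·0.0833333° lon, +5·0.0416667° lat → SW at lon 24.75°, lat 14.2083°.
Extended square 3, 5: +3·0.00833333° lon, +5·0.00416667° lat → SW at lon 24.775°, lat 14.2292°.
Cell spans 0.00833333° lon × 0.00416667° lat. NE corner is SW corner plus one full cell.
latitude 14.23333, longitude 24.78333.

14.23333, 24.78333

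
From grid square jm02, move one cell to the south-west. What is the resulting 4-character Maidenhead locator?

IM91

Longitude square 0; −1 → -1, wraps to 9, carry into field.
Longitude field J = 9; −1 → 8 = I.
Latitude square 2; −1 → 1.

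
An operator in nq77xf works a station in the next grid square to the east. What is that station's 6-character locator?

Longitude subsquare x = 23; +1 → 24, wraps to 0 = a, carry into square.
Longitude square 7; +1 → 8.
The latitude characters are unchanged.

NQ87af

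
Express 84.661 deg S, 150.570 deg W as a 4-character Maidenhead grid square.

Offset from 180°W / 90°S: lon 29.43°, lat 5.34°.
Field: lon ⌊29.43/20⌋ = 1 → B; lat ⌊5.34/10⌋ = 0 → A.
Square: lon ⌊9.43/2⌋ = 4; lat ⌊5.34/1⌋ = 5.

BA45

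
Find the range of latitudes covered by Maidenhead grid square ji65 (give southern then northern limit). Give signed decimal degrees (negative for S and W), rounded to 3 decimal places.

-5.000, -4.000

Field J=9, I=8: +9·20° lon, +8·10° lat → SW at lon 0°, lat -10°.
Square 6, 5: +6·2° lon, +5·1° lat → SW at lon 12°, lat -5°.
Cell spans 2° lon × 1° lat.
south -5.000, north -4.000.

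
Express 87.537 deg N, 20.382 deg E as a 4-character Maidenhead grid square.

Offset from 180°W / 90°S: lon 200.38°, lat 177.54°.
Field: 200.38/20 → 10 → K, 177.54/10 → 17 → R; chars KR.
Square: 0.38/2 → 0, 7.54/1 → 7; chars 07.

KR07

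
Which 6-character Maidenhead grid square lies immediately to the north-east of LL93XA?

ML03ab

Longitude subsquare x = 23; +1 → 24, wraps to 0 = a, carry into square.
Longitude square 9; +1 → 10, wraps to 0, carry into field.
Longitude field L = 11; +1 → 12 = M.
Latitude subsquare a = 0; +1 → 1 = b.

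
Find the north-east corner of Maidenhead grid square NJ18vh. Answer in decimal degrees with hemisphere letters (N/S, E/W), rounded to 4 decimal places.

8.3333° N, 83.8333° E

Field N=13, J=9: +13·20° lon, +9·10° lat → SW at lon 80°, lat 0°.
Square 1, 8: +1·2° lon, +8·1° lat → SW at lon 82°, lat 8°.
Subsquare v=21, h=7: +21·0.0833333° lon, +7·0.0416667° lat → SW at lon 83.75°, lat 8.29167°.
Cell spans 0.0833333° lon × 0.0416667° lat. NE corner is SW corner plus one full cell.
latitude 8.3333° N, longitude 83.8333° E.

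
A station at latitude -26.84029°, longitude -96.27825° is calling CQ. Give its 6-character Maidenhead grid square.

EG13ud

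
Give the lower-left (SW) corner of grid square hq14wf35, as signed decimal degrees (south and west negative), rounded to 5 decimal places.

74.22917, -36.14167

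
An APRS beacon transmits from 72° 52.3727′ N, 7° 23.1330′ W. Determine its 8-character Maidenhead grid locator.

IQ62hu39

Shift to the Maidenhead origin (180°W, 90°S): lon 172.61445, lat 162.87288.
Field: lon ⌊172.61445/20⌋ = 8 → I; lat ⌊162.87288/10⌋ = 16 → Q.
Square: lon ⌊12.61445/2⌋ = 6; lat ⌊2.87288/1⌋ = 2.
Subsquare: lon ⌊0.61445/0.0833333⌋ = 7 → h; lat ⌊0.87288/0.0416667⌋ = 20 → u.
Extended square: lon ⌊0.03112/0.00833333⌋ = 3; lat ⌊0.03955/0.00416667⌋ = 9.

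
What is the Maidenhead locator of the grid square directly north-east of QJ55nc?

QJ55od

Longitude subsquare n = 13; +1 → 14 = o.
Latitude subsquare c = 2; +1 → 3 = d.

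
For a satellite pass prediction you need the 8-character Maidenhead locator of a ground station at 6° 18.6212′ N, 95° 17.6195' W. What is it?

EJ26ih44

Offset from 180°W / 90°S: lon 84.70634°, lat 96.31035°.
Field (20°×10°, letters A–R): 84.70634/20 → 4 → E, 96.31035/10 → 9 → J; chars EJ.
Square (2°×1°, digits 0–9): 4.70634/2 → 2, 6.31035/1 → 6; chars 26.
Subsquare (5′×2.5′, letters a–x): 0.70634/0.0833333 → 8 → i, 0.31035/0.0416667 → 7 → h; chars ih.
Extended square (30″×15″, digits 0–9): 0.03967/0.00833333 → 4, 0.01869/0.00416667 → 4; chars 44.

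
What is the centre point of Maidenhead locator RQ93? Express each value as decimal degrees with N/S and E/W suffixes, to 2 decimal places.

73.50° N, 179.00° E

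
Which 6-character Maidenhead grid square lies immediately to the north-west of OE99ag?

OE89xh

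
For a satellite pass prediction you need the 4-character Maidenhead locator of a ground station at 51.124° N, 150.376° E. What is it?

Add 180° to longitude and 90° to latitude: 330.38, 141.12.
Field: lon ⌊330.38/20⌋ = 16 → Q; lat ⌊141.12/10⌋ = 14 → O.
Square: lon ⌊10.38/2⌋ = 5; lat ⌊1.12/1⌋ = 1.

QO51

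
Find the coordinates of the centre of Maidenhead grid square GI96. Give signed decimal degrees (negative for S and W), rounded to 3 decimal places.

-3.500, -41.000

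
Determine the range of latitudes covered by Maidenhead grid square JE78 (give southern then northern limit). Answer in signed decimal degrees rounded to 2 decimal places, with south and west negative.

-42.00, -41.00

Field J=9, E=4: +9·20° lon, +4·10° lat → SW at lon 0°, lat -50°.
Square 7, 8: +7·2° lon, +8·1° lat → SW at lon 14°, lat -42°.
Cell spans 2° lon × 1° lat.
south -42.00, north -41.00.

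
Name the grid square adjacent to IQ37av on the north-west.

Longitude subsquare a = 0; −1 → -1, wraps to 23 = x, carry into square.
Longitude square 3; −1 → 2.
Latitude subsquare v = 21; +1 → 22 = w.

IQ27xw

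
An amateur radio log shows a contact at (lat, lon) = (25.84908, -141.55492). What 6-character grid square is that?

BL95fu

Offset from 180°W / 90°S: lon 38.4451°, lat 115.8491°.
Field (20°×10°, letters A–R): lon ⌊38.4451/20⌋ = 1 → B; lat ⌊115.8491/10⌋ = 11 → L.
Square (2°×1°, digits 0–9): lon ⌊18.4451/2⌋ = 9; lat ⌊5.8491/1⌋ = 5.
Subsquare (5′×2.5′, letters a–x): lon ⌊0.4451/0.0833333⌋ = 5 → f; lat ⌊0.8491/0.0416667⌋ = 20 → u.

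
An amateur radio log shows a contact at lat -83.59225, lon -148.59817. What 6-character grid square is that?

BA56qj

Add 180° to longitude and 90° to latitude: 31.4018, 6.4077.
Field: lon ⌊31.4018/20⌋ = 1 → B; lat ⌊6.4077/10⌋ = 0 → A.
Square: lon ⌊11.4018/2⌋ = 5; lat ⌊6.4077/1⌋ = 6.
Subsquare: lon ⌊1.4018/0.0833333⌋ = 16 → q; lat ⌊0.4077/0.0416667⌋ = 9 → j.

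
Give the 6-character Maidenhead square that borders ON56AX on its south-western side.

ON46xw

Longitude subsquare a = 0; −1 → -1, wraps to 23 = x, carry into square.
Longitude square 5; −1 → 4.
Latitude subsquare x = 23; −1 → 22 = w.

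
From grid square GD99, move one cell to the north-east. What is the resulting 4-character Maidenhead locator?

HE00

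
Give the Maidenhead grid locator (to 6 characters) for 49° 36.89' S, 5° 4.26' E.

Offset from 180°W / 90°S: lon 185.0710°, lat 40.3852°.
Field: lon ⌊185.0710/20⌋ = 9 → J; lat ⌊40.3852/10⌋ = 4 → E.
Square: lon ⌊5.0710/2⌋ = 2; lat ⌊0.3852/1⌋ = 0.
Subsquare: lon ⌊1.0710/0.0833333⌋ = 12 → m; lat ⌊0.3852/0.0416667⌋ = 9 → j.

JE20mj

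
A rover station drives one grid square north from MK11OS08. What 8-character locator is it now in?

MK11os09

Latitude extended square 8; +1 → 9.
The longitude characters are unchanged.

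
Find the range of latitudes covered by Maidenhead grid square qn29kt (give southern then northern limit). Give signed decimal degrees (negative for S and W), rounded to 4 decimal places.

Field Q=16, N=13: +16·20° lon, +13·10° lat → SW at lon 140°, lat 40°.
Square 2, 9: +2·2° lon, +9·1° lat → SW at lon 144°, lat 49°.
Subsquare k=10, t=19: +10·0.0833333° lon, +19·0.0416667° lat → SW at lon 144.833°, lat 49.7917°.
Cell spans 0.0833333° lon × 0.0416667° lat.
south 49.7917, north 49.8333.

49.7917, 49.8333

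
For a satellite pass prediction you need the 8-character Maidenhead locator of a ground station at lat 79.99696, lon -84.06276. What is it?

EQ79xx29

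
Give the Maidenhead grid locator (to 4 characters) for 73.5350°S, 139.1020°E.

PB96

Offset from 180°W / 90°S: lon 319.10°, lat 16.47°.
Field: 319.10/20 → 15 → P, 16.47/10 → 1 → B; chars PB.
Square: 19.10/2 → 9, 6.47/1 → 6; chars 96.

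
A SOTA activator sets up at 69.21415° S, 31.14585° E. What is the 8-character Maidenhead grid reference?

KC50ns78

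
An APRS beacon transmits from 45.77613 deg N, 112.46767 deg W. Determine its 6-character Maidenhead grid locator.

DN35ss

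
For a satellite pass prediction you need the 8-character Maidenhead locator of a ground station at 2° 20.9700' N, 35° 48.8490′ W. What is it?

HJ22ci23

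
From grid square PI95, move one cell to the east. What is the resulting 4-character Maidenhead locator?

QI05

Longitude square 9; +1 → 10, wraps to 0, carry into field.
Longitude field P = 15; +1 → 16 = Q.
The latitude characters are unchanged.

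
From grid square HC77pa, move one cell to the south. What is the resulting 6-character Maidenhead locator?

Latitude subsquare a = 0; −1 → -1, wraps to 23 = x, carry into square.
Latitude square 7; −1 → 6.
The longitude characters are unchanged.

HC76px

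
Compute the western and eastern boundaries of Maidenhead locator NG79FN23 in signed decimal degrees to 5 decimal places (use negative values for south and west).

Field N=13, G=6: +13·20° lon, +6·10° lat → SW at lon 80°, lat -30°.
Square 7, 9: +7·2° lon, +9·1° lat → SW at lon 94°, lat -21°.
Subsquare f=5, n=13: +5·0.0833333° lon, +13·0.0416667° lat → SW at lon 94.4167°, lat -20.4583°.
Extended square 2, 3: +2·0.00833333° lon, +3·0.00416667° lat → SW at lon 94.4333°, lat -20.4458°.
Cell spans 0.00833333° lon × 0.00416667° lat.
west 94.43333, east 94.44167.

94.43333, 94.44167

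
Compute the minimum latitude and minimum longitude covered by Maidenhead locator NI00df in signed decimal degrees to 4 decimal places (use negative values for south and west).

-9.7917, 80.2500

Field N=13, I=8: +13·20° lon, +8·10° lat → SW at lon 80°, lat -10°.
Square 0, 0: +0·2° lon, +0·1° lat → SW at lon 80°, lat -10°.
Subsquare d=3, f=5: +3·0.0833333° lon, +5·0.0416667° lat → SW at lon 80.25°, lat -9.79167°.
latitude -9.7917, longitude 80.2500.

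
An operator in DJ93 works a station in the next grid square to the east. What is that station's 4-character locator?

Longitude square 9; +1 → 10, wraps to 0, carry into field.
Longitude field D = 3; +1 → 4 = E.
The latitude characters are unchanged.

EJ03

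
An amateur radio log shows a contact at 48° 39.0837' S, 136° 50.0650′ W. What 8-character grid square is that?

CE11ni93

Add 180° to longitude and 90° to latitude: 43.16558, 41.34860.
Field: 43.16558/20 → 2 → C, 41.34860/10 → 4 → E; chars CE.
Square: 3.16558/2 → 1, 1.34860/1 → 1; chars 11.
Subsquare: 1.16558/0.0833333 → 13 → n, 0.34860/0.0416667 → 8 → i; chars ni.
Extended square: 0.08225/0.00833333 → 9, 0.01527/0.00416667 → 3; chars 93.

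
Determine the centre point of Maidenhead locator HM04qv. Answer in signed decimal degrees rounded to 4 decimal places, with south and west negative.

34.8958, -38.6250

Field H=7, M=12: +7·20° lon, +12·10° lat → SW at lon -40°, lat 30°.
Square 0, 4: +0·2° lon, +4·1° lat → SW at lon -40°, lat 34°.
Subsquare q=16, v=21: +16·0.0833333° lon, +21·0.0416667° lat → SW at lon -38.6667°, lat 34.875°.
Cell spans 0.0833333° lon × 0.0416667° lat. Centre is SW corner plus half of each.
latitude 34.8958, longitude -38.6250.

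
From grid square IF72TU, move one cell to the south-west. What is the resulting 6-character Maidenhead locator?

Longitude subsquare t = 19; −1 → 18 = s.
Latitude subsquare u = 20; −1 → 19 = t.

IF72st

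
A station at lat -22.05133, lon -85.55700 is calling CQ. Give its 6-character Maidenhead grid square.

EG77fw

Add 180° to longitude and 90° to latitude: 94.4430, 67.9487.
Field: 94.4430/20 → 4 → E, 67.9487/10 → 6 → G; chars EG.
Square: 14.4430/2 → 7, 7.9487/1 → 7; chars 77.
Subsquare: 0.4430/0.0833333 → 5 → f, 0.9487/0.0416667 → 22 → w; chars fw.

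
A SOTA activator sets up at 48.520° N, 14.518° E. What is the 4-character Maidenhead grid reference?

JN78

Shift to the Maidenhead origin (180°W, 90°S): lon 194.52, lat 138.52.
Field (20°×10°, letters A–R): lon ⌊194.52/20⌋ = 9 → J; lat ⌊138.52/10⌋ = 13 → N.
Square (2°×1°, digits 0–9): lon ⌊14.52/2⌋ = 7; lat ⌊8.52/1⌋ = 8.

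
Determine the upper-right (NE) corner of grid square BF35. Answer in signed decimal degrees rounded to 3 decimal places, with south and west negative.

-34.000, -152.000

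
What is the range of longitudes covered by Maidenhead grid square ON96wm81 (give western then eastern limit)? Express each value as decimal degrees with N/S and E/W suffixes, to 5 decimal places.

Field O=14, N=13: +14·20° lon, +13·10° lat → SW at lon 100°, lat 40°.
Square 9, 6: +9·2° lon, +6·1° lat → SW at lon 118°, lat 46°.
Subsquare w=22, m=12: +22·0.0833333° lon, +12·0.0416667° lat → SW at lon 119.833°, lat 46.5°.
Extended square 8, 1: +8·0.00833333° lon, +1·0.00416667° lat → SW at lon 119.9°, lat 46.5042°.
Cell spans 0.00833333° lon × 0.00416667° lat.
west 119.90000° E, east 119.90833° E.

119.90000° E, 119.90833° E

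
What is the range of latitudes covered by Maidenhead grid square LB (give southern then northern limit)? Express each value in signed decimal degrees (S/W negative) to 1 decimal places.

Field L=11, B=1: +11·20° lon, +1·10° lat → SW at lon 40°, lat -80°.
Cell spans 20° lon × 10° lat.
south -80.0, north -70.0.

-80.0, -70.0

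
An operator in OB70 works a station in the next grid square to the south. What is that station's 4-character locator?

OA79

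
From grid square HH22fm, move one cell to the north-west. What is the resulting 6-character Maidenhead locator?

Longitude subsquare f = 5; −1 → 4 = e.
Latitude subsquare m = 12; +1 → 13 = n.

HH22en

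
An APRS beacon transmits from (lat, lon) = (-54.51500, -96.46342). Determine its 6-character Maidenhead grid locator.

ED15sl

Add 180° to longitude and 90° to latitude: 83.5366, 35.4850.
Field (20°×10°, letters A–R): lon ⌊83.5366/20⌋ = 4 → E; lat ⌊35.4850/10⌋ = 3 → D.
Square (2°×1°, digits 0–9): lon ⌊3.5366/2⌋ = 1; lat ⌊5.4850/1⌋ = 5.
Subsquare (5′×2.5′, letters a–x): lon ⌊1.5366/0.0833333⌋ = 18 → s; lat ⌊0.4850/0.0416667⌋ = 11 → l.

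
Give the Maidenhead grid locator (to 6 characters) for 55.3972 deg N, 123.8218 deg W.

CO85cj

Add 180° to longitude and 90° to latitude: 56.1782, 145.3972.
Field: 56.1782/20 → 2 → C, 145.3972/10 → 14 → O; chars CO.
Square: 16.1782/2 → 8, 5.3972/1 → 5; chars 85.
Subsquare: 0.1782/0.0833333 → 2 → c, 0.3972/0.0416667 → 9 → j; chars cj.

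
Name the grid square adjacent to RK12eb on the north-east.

RK12fc

Longitude subsquare e = 4; +1 → 5 = f.
Latitude subsquare b = 1; +1 → 2 = c.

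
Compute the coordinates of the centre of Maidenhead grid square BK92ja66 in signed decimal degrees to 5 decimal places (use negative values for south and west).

12.02708, -141.19583

Field B=1, K=10: +1·20° lon, +10·10° lat → SW at lon -160°, lat 10°.
Square 9, 2: +9·2° lon, +2·1° lat → SW at lon -142°, lat 12°.
Subsquare j=9, a=0: +9·0.0833333° lon, +0·0.0416667° lat → SW at lon -141.25°, lat 12°.
Extended square 6, 6: +6·0.00833333° lon, +6·0.00416667° lat → SW at lon -141.2°, lat 12.025°.
Cell spans 0.00833333° lon × 0.00416667° lat. Centre is SW corner plus half of each.
latitude 12.02708, longitude -141.19583.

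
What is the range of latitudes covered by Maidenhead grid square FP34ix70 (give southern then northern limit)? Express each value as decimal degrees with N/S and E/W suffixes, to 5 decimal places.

64.95833° N, 64.96250° N

Field F=5, P=15: +5·20° lon, +15·10° lat → SW at lon -80°, lat 60°.
Square 3, 4: +3·2° lon, +4·1° lat → SW at lon -74°, lat 64°.
Subsquare i=8, x=23: +8·0.0833333° lon, +23·0.0416667° lat → SW at lon -73.3333°, lat 64.9583°.
Extended square 7, 0: +7·0.00833333° lon, +0·0.00416667° lat → SW at lon -73.275°, lat 64.9583°.
Cell spans 0.00833333° lon × 0.00416667° lat.
south 64.95833° N, north 64.96250° N.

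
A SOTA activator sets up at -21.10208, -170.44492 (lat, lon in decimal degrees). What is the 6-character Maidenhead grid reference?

AG48sv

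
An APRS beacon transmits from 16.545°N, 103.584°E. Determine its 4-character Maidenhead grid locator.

OK16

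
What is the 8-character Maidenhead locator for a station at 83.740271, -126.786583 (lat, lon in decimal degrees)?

CR63or57

Offset from 180°W / 90°S: lon 53.21342°, lat 173.74027°.
Field (20°×10°, letters A–R): 53.21342/20 → 2 → C, 173.74027/10 → 17 → R; chars CR.
Square (2°×1°, digits 0–9): 13.21342/2 → 6, 3.74027/1 → 3; chars 63.
Subsquare (5′×2.5′, letters a–x): 1.21342/0.0833333 → 14 → o, 0.74027/0.0416667 → 17 → r; chars or.
Extended square (30″×15″, digits 0–9): 0.04675/0.00833333 → 5, 0.03194/0.00416667 → 7; chars 57.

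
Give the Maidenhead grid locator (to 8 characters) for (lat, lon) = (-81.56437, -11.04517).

IA48lk44

Offset from 180°W / 90°S: lon 168.95483°, lat 8.43563°.
Field: lon ⌊168.95483/20⌋ = 8 → I; lat ⌊8.43563/10⌋ = 0 → A.
Square: lon ⌊8.95483/2⌋ = 4; lat ⌊8.43563/1⌋ = 8.
Subsquare: lon ⌊0.95483/0.0833333⌋ = 11 → l; lat ⌊0.43563/0.0416667⌋ = 10 → k.
Extended square: lon ⌊0.03816/0.00833333⌋ = 4; lat ⌊0.01896/0.00416667⌋ = 4.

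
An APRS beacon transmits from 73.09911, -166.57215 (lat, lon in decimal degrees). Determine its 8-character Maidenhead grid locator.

AQ63rc13

Offset from 180°W / 90°S: lon 13.42785°, lat 163.09911°.
Field: lon ⌊13.42785/20⌋ = 0 → A; lat ⌊163.09911/10⌋ = 16 → Q.
Square: lon ⌊13.42785/2⌋ = 6; lat ⌊3.09911/1⌋ = 3.
Subsquare: lon ⌊1.42785/0.0833333⌋ = 17 → r; lat ⌊0.09911/0.0416667⌋ = 2 → c.
Extended square: lon ⌊0.01118/0.00833333⌋ = 1; lat ⌊0.01578/0.00416667⌋ = 3.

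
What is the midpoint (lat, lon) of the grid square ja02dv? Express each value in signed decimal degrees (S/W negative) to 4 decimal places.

Field J=9, A=0: +9·20° lon, +0·10° lat → SW at lon 0°, lat -90°.
Square 0, 2: +0·2° lon, +2·1° lat → SW at lon 0°, lat -88°.
Subsquare d=3, v=21: +3·0.0833333° lon, +21·0.0416667° lat → SW at lon 0.25°, lat -87.125°.
Cell spans 0.0833333° lon × 0.0416667° lat. Centre is SW corner plus half of each.
latitude -87.1042, longitude 0.2917.

-87.1042, 0.2917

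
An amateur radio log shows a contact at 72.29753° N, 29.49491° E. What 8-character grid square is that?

KQ42rh91

Offset from 180°W / 90°S: lon 209.49491°, lat 162.29753°.
Field (20°×10°, letters A–R): 209.49491/20 → 10 → K, 162.29753/10 → 16 → Q; chars KQ.
Square (2°×1°, digits 0–9): 9.49491/2 → 4, 2.29753/1 → 2; chars 42.
Subsquare (5′×2.5′, letters a–x): 1.49491/0.0833333 → 17 → r, 0.29753/0.0416667 → 7 → h; chars rh.
Extended square (30″×15″, digits 0–9): 0.07824/0.00833333 → 9, 0.00586/0.00416667 → 1; chars 91.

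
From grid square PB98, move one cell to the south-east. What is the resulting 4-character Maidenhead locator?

QB07

Longitude square 9; +1 → 10, wraps to 0, carry into field.
Longitude field P = 15; +1 → 16 = Q.
Latitude square 8; −1 → 7.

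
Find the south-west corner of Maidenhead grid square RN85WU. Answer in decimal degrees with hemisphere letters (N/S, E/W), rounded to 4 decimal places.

45.8333° N, 177.8333° E

Field R=17, N=13: +17·20° lon, +13·10° lat → SW at lon 160°, lat 40°.
Square 8, 5: +8·2° lon, +5·1° lat → SW at lon 176°, lat 45°.
Subsquare w=22, u=20: +22·0.0833333° lon, +20·0.0416667° lat → SW at lon 177.833°, lat 45.8333°.
latitude 45.8333° N, longitude 177.8333° E.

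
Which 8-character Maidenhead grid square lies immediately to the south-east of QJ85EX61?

Longitude extended square 6; +1 → 7.
Latitude extended square 1; −1 → 0.

QJ85ex70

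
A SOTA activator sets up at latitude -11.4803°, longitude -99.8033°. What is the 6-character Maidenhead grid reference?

EH08cm

Add 180° to longitude and 90° to latitude: 80.1967, 78.5197.
Field (20°×10°, letters A–R): 80.1967/20 → 4 → E, 78.5197/10 → 7 → H; chars EH.
Square (2°×1°, digits 0–9): 0.1967/2 → 0, 8.5197/1 → 8; chars 08.
Subsquare (5′×2.5′, letters a–x): 0.1967/0.0833333 → 2 → c, 0.5197/0.0416667 → 12 → m; chars cm.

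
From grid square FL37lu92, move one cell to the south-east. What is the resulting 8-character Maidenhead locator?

FL37mu01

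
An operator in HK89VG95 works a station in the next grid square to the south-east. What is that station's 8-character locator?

HK89wg04

Longitude extended square 9; +1 → 10, wraps to 0, carry into subsquare.
Longitude subsquare v = 21; +1 → 22 = w.
Latitude extended square 5; −1 → 4.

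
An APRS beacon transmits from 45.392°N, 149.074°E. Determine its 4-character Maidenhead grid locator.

Shift to the Maidenhead origin (180°W, 90°S): lon 329.07, lat 135.39.
Field: lon ⌊329.07/20⌋ = 16 → Q; lat ⌊135.39/10⌋ = 13 → N.
Square: lon ⌊9.07/2⌋ = 4; lat ⌊5.39/1⌋ = 5.

QN45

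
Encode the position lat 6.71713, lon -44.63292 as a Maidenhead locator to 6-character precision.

Shift to the Maidenhead origin (180°W, 90°S): lon 135.3671, lat 96.7171.
Field (20°×10°, letters A–R): lon ⌊135.3671/20⌋ = 6 → G; lat ⌊96.7171/10⌋ = 9 → J.
Square (2°×1°, digits 0–9): lon ⌊15.3671/2⌋ = 7; lat ⌊6.7171/1⌋ = 6.
Subsquare (5′×2.5′, letters a–x): lon ⌊1.3671/0.0833333⌋ = 16 → q; lat ⌊0.7171/0.0416667⌋ = 17 → r.

GJ76qr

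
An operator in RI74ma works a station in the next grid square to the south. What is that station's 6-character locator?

RI73mx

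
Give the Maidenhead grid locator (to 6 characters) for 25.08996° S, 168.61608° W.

Add 180° to longitude and 90° to latitude: 11.3839, 64.9100.
Field (20°×10°, letters A–R): 11.3839/20 → 0 → A, 64.9100/10 → 6 → G; chars AG.
Square (2°×1°, digits 0–9): 11.3839/2 → 5, 4.9100/1 → 4; chars 54.
Subsquare (5′×2.5′, letters a–x): 1.3839/0.0833333 → 16 → q, 0.9100/0.0416667 → 21 → v; chars qv.

AG54qv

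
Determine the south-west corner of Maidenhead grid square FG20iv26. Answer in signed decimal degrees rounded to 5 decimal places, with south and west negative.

-29.10000, -75.31667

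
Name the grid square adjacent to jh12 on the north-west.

JH03

Longitude square 1; −1 → 0.
Latitude square 2; +1 → 3.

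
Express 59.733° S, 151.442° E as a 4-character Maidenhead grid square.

Offset from 180°W / 90°S: lon 331.44°, lat 30.27°.
Field: 331.44/20 → 16 → Q, 30.27/10 → 3 → D; chars QD.
Square: 11.44/2 → 5, 0.27/1 → 0; chars 50.

QD50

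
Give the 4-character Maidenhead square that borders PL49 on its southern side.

PL48

Latitude square 9; −1 → 8.
The longitude characters are unchanged.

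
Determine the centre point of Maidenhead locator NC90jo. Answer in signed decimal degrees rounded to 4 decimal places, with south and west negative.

-69.3958, 98.7917

Field N=13, C=2: +13·20° lon, +2·10° lat → SW at lon 80°, lat -70°.
Square 9, 0: +9·2° lon, +0·1° lat → SW at lon 98°, lat -70°.
Subsquare j=9, o=14: +9·0.0833333° lon, +14·0.0416667° lat → SW at lon 98.75°, lat -69.4167°.
Cell spans 0.0833333° lon × 0.0416667° lat. Centre is SW corner plus half of each.
latitude -69.3958, longitude 98.7917.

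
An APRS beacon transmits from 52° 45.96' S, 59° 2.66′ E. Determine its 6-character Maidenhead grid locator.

Add 180° to longitude and 90° to latitude: 239.0443, 37.2340.
Field (20°×10°, letters A–R): 239.0443/20 → 11 → L, 37.2340/10 → 3 → D; chars LD.
Square (2°×1°, digits 0–9): 19.0443/2 → 9, 7.2340/1 → 7; chars 97.
Subsquare (5′×2.5′, letters a–x): 1.0443/0.0833333 → 12 → m, 0.2340/0.0416667 → 5 → f; chars mf.

LD97mf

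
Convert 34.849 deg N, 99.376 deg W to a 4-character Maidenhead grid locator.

EM04

Shift to the Maidenhead origin (180°W, 90°S): lon 80.62, lat 124.85.
Field: lon ⌊80.62/20⌋ = 4 → E; lat ⌊124.85/10⌋ = 12 → M.
Square: lon ⌊0.62/2⌋ = 0; lat ⌊4.85/1⌋ = 4.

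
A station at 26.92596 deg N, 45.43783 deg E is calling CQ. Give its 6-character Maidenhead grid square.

Offset from 180°W / 90°S: lon 225.4378°, lat 116.9260°.
Field: lon ⌊225.4378/20⌋ = 11 → L; lat ⌊116.9260/10⌋ = 11 → L.
Square: lon ⌊5.4378/2⌋ = 2; lat ⌊6.9260/1⌋ = 6.
Subsquare: lon ⌊1.4378/0.0833333⌋ = 17 → r; lat ⌊0.9260/0.0416667⌋ = 22 → w.

LL26rw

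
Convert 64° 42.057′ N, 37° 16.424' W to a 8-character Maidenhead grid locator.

Offset from 180°W / 90°S: lon 142.72627°, lat 154.70095°.
Field: lon ⌊142.72627/20⌋ = 7 → H; lat ⌊154.70095/10⌋ = 15 → P.
Square: lon ⌊2.72627/2⌋ = 1; lat ⌊4.70095/1⌋ = 4.
Subsquare: lon ⌊0.72627/0.0833333⌋ = 8 → i; lat ⌊0.70095/0.0416667⌋ = 16 → q.
Extended square: lon ⌊0.05960/0.00833333⌋ = 7; lat ⌊0.03428/0.00416667⌋ = 8.

HP14iq78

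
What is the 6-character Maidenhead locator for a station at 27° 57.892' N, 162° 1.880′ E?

Shift to the Maidenhead origin (180°W, 90°S): lon 342.0313, lat 117.9649.
Field: lon ⌊342.0313/20⌋ = 17 → R; lat ⌊117.9649/10⌋ = 11 → L.
Square: lon ⌊2.0313/2⌋ = 1; lat ⌊7.9649/1⌋ = 7.
Subsquare: lon ⌊0.0313/0.0833333⌋ = 0 → a; lat ⌊0.9649/0.0416667⌋ = 23 → x.

RL17ax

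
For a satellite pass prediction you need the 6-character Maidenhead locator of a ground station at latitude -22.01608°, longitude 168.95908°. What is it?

Shift to the Maidenhead origin (180°W, 90°S): lon 348.9591, lat 67.9839.
Field: lon ⌊348.9591/20⌋ = 17 → R; lat ⌊67.9839/10⌋ = 6 → G.
Square: lon ⌊8.9591/2⌋ = 4; lat ⌊7.9839/1⌋ = 7.
Subsquare: lon ⌊0.9591/0.0833333⌋ = 11 → l; lat ⌊0.9839/0.0416667⌋ = 23 → x.

RG47lx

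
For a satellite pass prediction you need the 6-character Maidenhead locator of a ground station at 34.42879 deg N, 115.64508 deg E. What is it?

OM74tk

Add 180° to longitude and 90° to latitude: 295.6451, 124.4288.
Field: 295.6451/20 → 14 → O, 124.4288/10 → 12 → M; chars OM.
Square: 15.6451/2 → 7, 4.4288/1 → 4; chars 74.
Subsquare: 1.6451/0.0833333 → 19 → t, 0.4288/0.0416667 → 10 → k; chars tk.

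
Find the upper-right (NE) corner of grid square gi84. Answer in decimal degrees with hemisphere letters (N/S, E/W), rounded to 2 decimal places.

Field G=6, I=8: +6·20° lon, +8·10° lat → SW at lon -60°, lat -10°.
Square 8, 4: +8·2° lon, +4·1° lat → SW at lon -44°, lat -6°.
Cell spans 2° lon × 1° lat. NE corner is SW corner plus one full cell.
latitude 5.00° S, longitude 42.00° W.

5.00° S, 42.00° W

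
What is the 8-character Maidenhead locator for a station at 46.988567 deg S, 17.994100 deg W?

Offset from 180°W / 90°S: lon 162.00590°, lat 43.01143°.
Field: lon ⌊162.00590/20⌋ = 8 → I; lat ⌊43.01143/10⌋ = 4 → E.
Square: lon ⌊2.00590/2⌋ = 1; lat ⌊3.01143/1⌋ = 3.
Subsquare: lon ⌊0.00590/0.0833333⌋ = 0 → a; lat ⌊0.01143/0.0416667⌋ = 0 → a.
Extended square: lon ⌊0.00590/0.00833333⌋ = 0; lat ⌊0.01143/0.00416667⌋ = 2.

IE13aa02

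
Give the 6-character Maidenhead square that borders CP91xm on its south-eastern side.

Longitude subsquare x = 23; +1 → 24, wraps to 0 = a, carry into square.
Longitude square 9; +1 → 10, wraps to 0, carry into field.
Longitude field C = 2; +1 → 3 = D.
Latitude subsquare m = 12; −1 → 11 = l.

DP01al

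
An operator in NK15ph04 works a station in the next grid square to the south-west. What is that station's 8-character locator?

Longitude extended square 0; −1 → -1, wraps to 9, carry into subsquare.
Longitude subsquare p = 15; −1 → 14 = o.
Latitude extended square 4; −1 → 3.

NK15oh93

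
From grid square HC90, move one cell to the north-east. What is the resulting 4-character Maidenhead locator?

IC01

Longitude square 9; +1 → 10, wraps to 0, carry into field.
Longitude field H = 7; +1 → 8 = I.
Latitude square 0; +1 → 1.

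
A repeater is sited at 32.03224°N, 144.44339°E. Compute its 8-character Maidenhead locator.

Add 180° to longitude and 90° to latitude: 324.44339, 122.03224.
Field (20°×10°, letters A–R): 324.44339/20 → 16 → Q, 122.03224/10 → 12 → M; chars QM.
Square (2°×1°, digits 0–9): 4.44339/2 → 2, 2.03224/1 → 2; chars 22.
Subsquare (5′×2.5′, letters a–x): 0.44339/0.0833333 → 5 → f, 0.03224/0.0416667 → 0 → a; chars fa.
Extended square (30″×15″, digits 0–9): 0.02672/0.00833333 → 3, 0.03224/0.00416667 → 7; chars 37.

QM22fa37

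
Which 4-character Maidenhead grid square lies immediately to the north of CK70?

Latitude square 0; +1 → 1.
The longitude characters are unchanged.

CK71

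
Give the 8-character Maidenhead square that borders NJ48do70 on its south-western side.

NJ48dn69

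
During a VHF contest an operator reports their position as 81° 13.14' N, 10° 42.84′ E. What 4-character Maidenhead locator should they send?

JR51

Offset from 180°W / 90°S: lon 190.71°, lat 171.22°.
Field: 190.71/20 → 9 → J, 171.22/10 → 17 → R; chars JR.
Square: 10.71/2 → 5, 1.22/1 → 1; chars 51.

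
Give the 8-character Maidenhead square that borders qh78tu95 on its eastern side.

QH78uu05

Longitude extended square 9; +1 → 10, wraps to 0, carry into subsquare.
Longitude subsquare t = 19; +1 → 20 = u.
The latitude characters are unchanged.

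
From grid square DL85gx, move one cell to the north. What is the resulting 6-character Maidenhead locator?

DL86ga

Latitude subsquare x = 23; +1 → 24, wraps to 0 = a, carry into square.
Latitude square 5; +1 → 6.
The longitude characters are unchanged.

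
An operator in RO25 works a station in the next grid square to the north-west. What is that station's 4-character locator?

RO16

Longitude square 2; −1 → 1.
Latitude square 5; +1 → 6.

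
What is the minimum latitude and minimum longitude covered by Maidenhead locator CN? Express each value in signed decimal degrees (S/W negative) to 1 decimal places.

40.0, -140.0

Field C=2, N=13: +2·20° lon, +13·10° lat → SW at lon -140°, lat 40°.
latitude 40.0, longitude -140.0.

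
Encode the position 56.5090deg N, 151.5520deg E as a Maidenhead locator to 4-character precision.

QO56

Add 180° to longitude and 90° to latitude: 331.55, 146.51.
Field: 331.55/20 → 16 → Q, 146.51/10 → 14 → O; chars QO.
Square: 11.55/2 → 5, 6.51/1 → 6; chars 56.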